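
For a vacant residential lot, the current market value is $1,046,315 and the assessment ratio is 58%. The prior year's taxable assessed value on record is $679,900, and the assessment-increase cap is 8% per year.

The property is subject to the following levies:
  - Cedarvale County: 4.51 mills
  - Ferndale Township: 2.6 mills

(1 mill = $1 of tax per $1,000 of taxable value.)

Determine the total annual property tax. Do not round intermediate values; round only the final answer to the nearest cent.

$4,314.79

Uncapped assessed value = $1,046,315 × 0.58 = $606,862.7
Cap limit = $679,900 × 1.08 = $734,292
Taxable assessed value = min($606,862.7, $734,292) = $606,862.7 (cap does not bind)
Cedarvale County: $606,862.7 × 0.00451 = $2,736.950777
Ferndale Township: $606,862.7 × 0.0026 = $1,577.84302
Total = $4,314.793797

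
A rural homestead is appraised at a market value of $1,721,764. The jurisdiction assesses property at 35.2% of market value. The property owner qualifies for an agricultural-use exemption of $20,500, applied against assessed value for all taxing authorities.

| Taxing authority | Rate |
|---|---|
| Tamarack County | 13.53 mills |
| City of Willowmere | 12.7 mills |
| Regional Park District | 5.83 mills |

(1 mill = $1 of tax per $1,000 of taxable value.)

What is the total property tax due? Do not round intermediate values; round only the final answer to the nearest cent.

$18,773.08

Assessed value = $1,721,764 × 0.352 = $606,060.928
Taxable value = $606,060.928 − $20,500 = $585,560.928
Tamarack County: $585,560.928 × 0.01353 = $7,922.63935584
City of Willowmere: $585,560.928 × 0.0127 = $7,436.6237856
Regional Park District: $585,560.928 × 0.00583 = $3,413.82021024
Total = $7,922.63935584 + $7,436.6237856 + $3,413.82021024 = $18,773.08335168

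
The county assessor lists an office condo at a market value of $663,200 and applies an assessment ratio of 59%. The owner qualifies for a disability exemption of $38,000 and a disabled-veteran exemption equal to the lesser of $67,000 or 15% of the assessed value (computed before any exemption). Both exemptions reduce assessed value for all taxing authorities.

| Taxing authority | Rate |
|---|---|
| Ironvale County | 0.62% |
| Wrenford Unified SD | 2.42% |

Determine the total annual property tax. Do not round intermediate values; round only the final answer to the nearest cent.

Assessed value = $663,200 × 0.59 = $391,288
Disabled-veteran exemption = min($67,000, 15% × $391,288) = min($67,000, $58,693.2) = $58,693.2 (percentage binds)
Taxable value = $391,288 − $38,000 − $58,693.2 = $294,594.8
Ironvale County: $294,594.8 × 0.0062 = $1,826.48776
Wrenford Unified SD: $294,594.8 × 0.0242 = $7,129.19416
Total = $8,955.68192

$8,955.68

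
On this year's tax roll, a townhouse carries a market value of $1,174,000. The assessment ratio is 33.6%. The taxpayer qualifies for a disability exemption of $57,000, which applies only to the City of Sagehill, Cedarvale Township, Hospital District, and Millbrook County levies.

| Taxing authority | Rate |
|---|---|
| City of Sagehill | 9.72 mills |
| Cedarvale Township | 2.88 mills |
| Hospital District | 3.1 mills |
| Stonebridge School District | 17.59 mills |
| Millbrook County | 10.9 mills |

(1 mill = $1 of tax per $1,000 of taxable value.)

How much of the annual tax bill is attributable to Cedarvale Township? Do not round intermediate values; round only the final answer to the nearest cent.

Assessed value = $1,174,000 × 0.336 = $394,464
Cedarvale Township taxable value = $394,464 − $57,000 = $337,464
Cedarvale Township levy = $337,464 × 0.00288 = $971.89632

$971.90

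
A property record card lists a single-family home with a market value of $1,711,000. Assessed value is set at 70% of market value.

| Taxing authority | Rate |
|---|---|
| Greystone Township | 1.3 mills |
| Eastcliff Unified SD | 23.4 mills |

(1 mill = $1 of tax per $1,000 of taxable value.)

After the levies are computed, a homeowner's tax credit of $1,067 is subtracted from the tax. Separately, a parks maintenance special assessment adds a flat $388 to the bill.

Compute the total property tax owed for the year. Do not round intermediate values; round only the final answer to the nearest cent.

$28,904.19

Assessed value = $1,711,000 × 0.7 = $1,197,700
Greystone Township: $1,197,700 × 0.0013 = $1,557.01
Eastcliff Unified SD: $1,197,700 × 0.0234 = $28,026.18
Levies subtotal = $29,583.19
After credit = $29,583.19 − $1,067 = $28,516.19
Total = $28,516.19 + $388 = $28,904.19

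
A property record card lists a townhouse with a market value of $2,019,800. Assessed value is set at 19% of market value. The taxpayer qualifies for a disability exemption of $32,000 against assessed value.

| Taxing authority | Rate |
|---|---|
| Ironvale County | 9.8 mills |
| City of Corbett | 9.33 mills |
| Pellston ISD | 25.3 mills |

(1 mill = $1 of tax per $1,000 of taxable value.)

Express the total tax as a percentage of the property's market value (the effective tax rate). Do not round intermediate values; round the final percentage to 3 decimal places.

Assessed value = $2,019,800 × 0.19 = $383,762
Taxable value = $383,762 − $32,000 = $351,762
Ironvale County: $351,762 × 0.0098 = $3,447.2676
City of Corbett: $351,762 × 0.00933 = $3,281.93946
Pellston ISD: $351,762 × 0.0253 = $8,899.5786
Total tax = $15,628.78566
Effective rate = $15,628.78566 ÷ $2,019,800 = 0.774% of market value

0.774%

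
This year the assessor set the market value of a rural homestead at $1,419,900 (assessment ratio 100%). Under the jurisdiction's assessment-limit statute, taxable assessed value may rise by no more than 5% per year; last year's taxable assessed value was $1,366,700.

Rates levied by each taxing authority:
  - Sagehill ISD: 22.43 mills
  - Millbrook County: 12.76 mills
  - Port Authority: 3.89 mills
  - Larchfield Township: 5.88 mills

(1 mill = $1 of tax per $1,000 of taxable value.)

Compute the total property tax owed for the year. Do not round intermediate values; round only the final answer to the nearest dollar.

$63,839

Uncapped assessed value = $1,419,900 × 1 = $1,419,900
Cap limit = $1,366,700 × 1.05 = $1,435,035
Taxable assessed value = min($1,419,900, $1,435,035) = $1,419,900 (cap does not bind)
Sagehill ISD: $1,419,900 × 0.02243 = $31,848.357
Millbrook County: $1,419,900 × 0.01276 = $18,117.924
Port Authority: $1,419,900 × 0.00389 = $5,523.411
Larchfield Township: $1,419,900 × 0.00588 = $8,349.012
Total = $63,838.704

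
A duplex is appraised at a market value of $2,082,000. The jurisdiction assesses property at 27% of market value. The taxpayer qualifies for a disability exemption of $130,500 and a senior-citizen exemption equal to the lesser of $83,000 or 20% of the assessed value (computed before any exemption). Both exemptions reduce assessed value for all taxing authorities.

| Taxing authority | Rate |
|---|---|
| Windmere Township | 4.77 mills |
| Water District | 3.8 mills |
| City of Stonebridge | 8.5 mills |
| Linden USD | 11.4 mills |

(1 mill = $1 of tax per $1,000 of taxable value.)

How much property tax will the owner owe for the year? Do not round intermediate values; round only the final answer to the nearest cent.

Assessed value = $2,082,000 × 0.27 = $562,140
Senior-citizen exemption = min($83,000, 20% × $562,140) = min($83,000, $112,428) = $83,000 (dollar cap binds)
Taxable value = $562,140 − $130,500 − $83,000 = $348,640
Windmere Township: $348,640 × 0.00477 = $1,663.0128
Water District: $348,640 × 0.0038 = $1,324.832
City of Stonebridge: $348,640 × 0.0085 = $2,963.44
Linden USD: $348,640 × 0.0114 = $3,974.496
Total = $9,925.7808

$9,925.78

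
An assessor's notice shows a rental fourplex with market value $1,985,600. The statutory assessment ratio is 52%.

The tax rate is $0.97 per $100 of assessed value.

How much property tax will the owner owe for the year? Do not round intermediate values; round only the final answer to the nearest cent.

$10,015.37

Assessed value = $1,985,600 × 0.52 = $1,032,512
Tax = $1,032,512 × 0.0097 = $10,015.3664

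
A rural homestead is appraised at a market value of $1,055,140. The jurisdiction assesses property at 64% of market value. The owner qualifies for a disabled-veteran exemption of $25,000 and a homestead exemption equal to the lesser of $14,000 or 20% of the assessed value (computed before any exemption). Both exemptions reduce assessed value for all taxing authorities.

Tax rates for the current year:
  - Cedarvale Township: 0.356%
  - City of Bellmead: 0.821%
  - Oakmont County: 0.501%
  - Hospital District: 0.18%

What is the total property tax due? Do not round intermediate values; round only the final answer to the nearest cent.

Assessed value = $1,055,140 × 0.64 = $675,289.6
Homestead exemption = min($14,000, 20% × $675,289.6) = min($14,000, $135,057.92) = $14,000 (dollar cap binds)
Taxable value = $675,289.6 − $25,000 − $14,000 = $636,289.6
Cedarvale Township: $636,289.6 × 0.00356 = $2,265.190976
City of Bellmead: $636,289.6 × 0.00821 = $5,223.937616
Oakmont County: $636,289.6 × 0.00501 = $3,187.810896
Hospital District: $636,289.6 × 0.0018 = $1,145.32128
Total = $11,822.260768

$11,822.26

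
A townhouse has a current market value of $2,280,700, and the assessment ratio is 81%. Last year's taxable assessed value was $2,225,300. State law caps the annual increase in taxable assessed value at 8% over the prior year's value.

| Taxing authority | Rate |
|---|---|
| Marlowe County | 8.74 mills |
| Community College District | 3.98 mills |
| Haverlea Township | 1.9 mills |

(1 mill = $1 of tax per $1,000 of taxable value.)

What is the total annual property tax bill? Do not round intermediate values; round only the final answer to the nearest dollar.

$27,009

Uncapped assessed value = $2,280,700 × 0.81 = $1,847,367
Cap limit = $2,225,300 × 1.08 = $2,403,324
Taxable assessed value = min($1,847,367, $2,403,324) = $1,847,367 (cap does not bind)
Marlowe County: $1,847,367 × 0.00874 = $16,145.98758
Community College District: $1,847,367 × 0.00398 = $7,352.52066
Haverlea Township: $1,847,367 × 0.0019 = $3,509.9973
Total = $27,008.50554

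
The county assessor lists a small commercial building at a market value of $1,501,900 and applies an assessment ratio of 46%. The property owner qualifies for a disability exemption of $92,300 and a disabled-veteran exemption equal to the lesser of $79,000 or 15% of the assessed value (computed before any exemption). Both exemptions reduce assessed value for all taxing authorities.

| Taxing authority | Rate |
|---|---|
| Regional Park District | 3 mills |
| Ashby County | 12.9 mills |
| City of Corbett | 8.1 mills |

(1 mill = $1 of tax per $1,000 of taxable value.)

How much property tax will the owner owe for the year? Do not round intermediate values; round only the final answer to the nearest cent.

$12,469.78

Assessed value = $1,501,900 × 0.46 = $690,874
Disabled-veteran exemption = min($79,000, 15% × $690,874) = min($79,000, $103,631.1) = $79,000 (dollar cap binds)
Taxable value = $690,874 − $92,300 − $79,000 = $519,574
Regional Park District: $519,574 × 0.003 = $1,558.722
Ashby County: $519,574 × 0.0129 = $6,702.5046
City of Corbett: $519,574 × 0.0081 = $4,208.5494
Total = $12,469.776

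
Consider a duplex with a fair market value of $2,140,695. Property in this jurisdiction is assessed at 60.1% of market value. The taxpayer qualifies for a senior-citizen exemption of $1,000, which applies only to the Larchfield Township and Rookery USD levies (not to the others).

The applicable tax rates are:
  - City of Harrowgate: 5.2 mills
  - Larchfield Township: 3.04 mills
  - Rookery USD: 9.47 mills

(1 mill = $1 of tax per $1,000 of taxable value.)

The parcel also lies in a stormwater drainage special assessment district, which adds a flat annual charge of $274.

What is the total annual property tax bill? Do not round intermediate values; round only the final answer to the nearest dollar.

Assessed value = $2,140,695 × 0.601 = $1,286,557.695
City of Harrowgate: $1,286,557.695 × 0.0052 = $6,690.100014
Larchfield Township: ($1,286,557.695 − $1,000) × 0.00304 = $1,285,557.695 × 0.00304 = $3,908.0953928
Rookery USD: ($1,286,557.695 − $1,000) × 0.00947 = $1,285,557.695 × 0.00947 = $12,174.23137165
Levies subtotal = $22,772.42677845
Total = $22,772.42677845 + $274 = $23,046.42677845

$23,046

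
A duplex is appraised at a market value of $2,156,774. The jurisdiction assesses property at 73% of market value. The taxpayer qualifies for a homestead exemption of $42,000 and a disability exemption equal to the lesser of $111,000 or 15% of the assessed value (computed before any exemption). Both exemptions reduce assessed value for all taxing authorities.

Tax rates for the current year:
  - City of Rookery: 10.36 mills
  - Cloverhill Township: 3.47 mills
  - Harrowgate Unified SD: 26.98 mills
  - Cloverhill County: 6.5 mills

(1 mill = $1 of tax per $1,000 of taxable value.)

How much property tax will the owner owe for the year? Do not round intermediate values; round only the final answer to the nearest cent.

Assessed value = $2,156,774 × 0.73 = $1,574,445.02
Disability exemption = min($111,000, 15% × $1,574,445.02) = min($111,000, $236,166.753) = $111,000 (dollar cap binds)
Taxable value = $1,574,445.02 − $42,000 − $111,000 = $1,421,445.02
City of Rookery: $1,421,445.02 × 0.01036 = $14,726.1704072
Cloverhill Township: $1,421,445.02 × 0.00347 = $4,932.4142194
Harrowgate Unified SD: $1,421,445.02 × 0.02698 = $38,350.5866396
Cloverhill County: $1,421,445.02 × 0.0065 = $9,239.39263
Total = $67,248.5638962

$67,248.56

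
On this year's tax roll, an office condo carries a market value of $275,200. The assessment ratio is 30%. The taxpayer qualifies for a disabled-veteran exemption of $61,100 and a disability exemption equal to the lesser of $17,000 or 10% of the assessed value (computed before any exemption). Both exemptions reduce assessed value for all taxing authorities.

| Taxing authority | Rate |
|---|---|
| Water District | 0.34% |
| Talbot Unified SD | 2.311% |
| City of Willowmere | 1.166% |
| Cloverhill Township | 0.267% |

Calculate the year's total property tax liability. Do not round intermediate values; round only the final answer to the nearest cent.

Assessed value = $275,200 × 0.3 = $82,560
Disability exemption = min($17,000, 10% × $82,560) = min($17,000, $8,256) = $8,256 (percentage binds)
Taxable value = $82,560 − $61,100 − $8,256 = $13,204
Water District: $13,204 × 0.0034 = $44.8936
Talbot Unified SD: $13,204 × 0.02311 = $305.14444
City of Willowmere: $13,204 × 0.01166 = $153.95864
Cloverhill Township: $13,204 × 0.00267 = $35.25468
Total = $539.25136

$539.25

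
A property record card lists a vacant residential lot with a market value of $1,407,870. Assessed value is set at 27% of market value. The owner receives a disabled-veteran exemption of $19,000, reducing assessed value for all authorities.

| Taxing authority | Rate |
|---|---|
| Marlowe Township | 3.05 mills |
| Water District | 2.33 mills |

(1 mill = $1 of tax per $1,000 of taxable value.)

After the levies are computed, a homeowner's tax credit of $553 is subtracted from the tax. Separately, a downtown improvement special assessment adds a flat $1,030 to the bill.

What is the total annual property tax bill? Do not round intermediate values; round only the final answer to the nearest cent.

Assessed value = $1,407,870 × 0.27 = $380,124.9
Taxable value = $380,124.9 − $19,000 = $361,124.9
Marlowe Township: $361,124.9 × 0.00305 = $1,101.430945
Water District: $361,124.9 × 0.00233 = $841.421017
Levies subtotal = $1,942.851962
After credit = $1,942.851962 − $553 = $1,389.851962
Total = $1,389.851962 + $1,030 = $2,419.851962

$2,419.85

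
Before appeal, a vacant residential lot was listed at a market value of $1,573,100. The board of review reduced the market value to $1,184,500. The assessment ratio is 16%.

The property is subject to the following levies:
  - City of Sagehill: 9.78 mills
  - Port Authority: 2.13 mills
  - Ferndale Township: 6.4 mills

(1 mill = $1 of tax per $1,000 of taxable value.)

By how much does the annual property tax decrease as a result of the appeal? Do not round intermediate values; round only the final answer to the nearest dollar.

$1,138

Old assessed value = $1,573,100 × 0.16 = $251,696
New assessed value = $1,184,500 × 0.16 = $189,520
Combined rate = 0.00978 + 0.00213 + 0.0064 = 0.01831
Old tax = $251,696 × 0.01831 = $4,608.55376
New tax = $189,520 × 0.01831 = $3,470.1112
Reduction = $4,608.55376 − $3,470.1112 = $1,138.44256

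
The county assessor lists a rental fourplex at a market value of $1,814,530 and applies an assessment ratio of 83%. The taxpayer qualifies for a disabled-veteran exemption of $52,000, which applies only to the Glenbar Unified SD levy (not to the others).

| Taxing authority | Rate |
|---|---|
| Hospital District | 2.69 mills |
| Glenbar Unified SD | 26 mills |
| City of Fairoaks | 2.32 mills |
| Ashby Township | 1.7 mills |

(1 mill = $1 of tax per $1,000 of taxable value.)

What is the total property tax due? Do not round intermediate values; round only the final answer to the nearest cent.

Assessed value = $1,814,530 × 0.83 = $1,506,059.9
Hospital District: $1,506,059.9 × 0.00269 = $4,051.301131
Glenbar Unified SD: ($1,506,059.9 − $52,000) × 0.026 = $1,454,059.9 × 0.026 = $37,805.5574
City of Fairoaks: $1,506,059.9 × 0.00232 = $3,494.058968
Ashby Township: $1,506,059.9 × 0.0017 = $2,560.30183
Total = $47,911.219329

$47,911.22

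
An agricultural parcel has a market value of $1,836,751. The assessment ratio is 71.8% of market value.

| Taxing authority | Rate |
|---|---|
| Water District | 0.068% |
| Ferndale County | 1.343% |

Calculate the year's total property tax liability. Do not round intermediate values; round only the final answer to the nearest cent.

$18,608.09

Assessed value = $1,836,751 × 0.718 = $1,318,787.218
Water District: $1,318,787.218 × 0.00068 = $896.77530824
Ferndale County: $1,318,787.218 × 0.01343 = $17,711.31233774
Total = $896.77530824 + $17,711.31233774 = $18,608.08764598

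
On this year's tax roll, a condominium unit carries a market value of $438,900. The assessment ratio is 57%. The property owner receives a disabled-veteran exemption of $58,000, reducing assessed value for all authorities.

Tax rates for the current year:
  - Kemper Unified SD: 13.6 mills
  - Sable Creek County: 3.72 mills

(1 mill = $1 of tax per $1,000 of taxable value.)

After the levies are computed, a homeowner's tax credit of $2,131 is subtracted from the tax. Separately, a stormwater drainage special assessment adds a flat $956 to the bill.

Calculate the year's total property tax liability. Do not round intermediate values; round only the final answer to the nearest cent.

Assessed value = $438,900 × 0.57 = $250,173
Taxable value = $250,173 − $58,000 = $192,173
Kemper Unified SD: $192,173 × 0.0136 = $2,613.5528
Sable Creek County: $192,173 × 0.00372 = $714.88356
Levies subtotal = $3,328.43636
After credit = $3,328.43636 − $2,131 = $1,197.43636
Total = $1,197.43636 + $956 = $2,153.43636

$2,153.44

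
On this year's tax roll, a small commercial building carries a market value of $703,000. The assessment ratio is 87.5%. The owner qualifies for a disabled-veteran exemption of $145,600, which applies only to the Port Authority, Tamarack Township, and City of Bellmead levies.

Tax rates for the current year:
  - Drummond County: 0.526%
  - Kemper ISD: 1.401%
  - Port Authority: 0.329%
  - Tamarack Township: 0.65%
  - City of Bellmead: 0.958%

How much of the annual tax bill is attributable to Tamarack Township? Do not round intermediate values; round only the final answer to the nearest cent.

$3,051.91

Assessed value = $703,000 × 0.875 = $615,125
Tamarack Township taxable value = $615,125 − $145,600 = $469,525
Tamarack Township levy = $469,525 × 0.0065 = $3,051.9125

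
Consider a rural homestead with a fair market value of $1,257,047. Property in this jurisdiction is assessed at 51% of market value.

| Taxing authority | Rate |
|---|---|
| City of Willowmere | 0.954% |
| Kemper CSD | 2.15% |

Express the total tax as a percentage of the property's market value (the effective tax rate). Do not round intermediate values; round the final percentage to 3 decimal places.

Assessed value = $1,257,047 × 0.51 = $641,093.97
City of Willowmere: $641,093.97 × 0.00954 = $6,116.0364738
Kemper CSD: $641,093.97 × 0.0215 = $13,783.520355
Total tax = $19,899.5568288
Effective rate = $19,899.5568288 ÷ $1,257,047 = 1.583% of market value

1.583%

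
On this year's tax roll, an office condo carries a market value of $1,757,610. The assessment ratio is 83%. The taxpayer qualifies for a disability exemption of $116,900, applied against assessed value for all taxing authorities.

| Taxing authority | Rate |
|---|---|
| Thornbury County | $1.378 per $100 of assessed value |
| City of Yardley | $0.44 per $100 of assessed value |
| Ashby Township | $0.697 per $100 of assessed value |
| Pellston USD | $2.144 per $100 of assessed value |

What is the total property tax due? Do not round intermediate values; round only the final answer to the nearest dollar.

$62,520

Assessed value = $1,757,610 × 0.83 = $1,458,816.3
Taxable value = $1,458,816.3 − $116,900 = $1,341,916.3
Thornbury County: $1,341,916.3 × 0.01378 = $18,491.606614
City of Yardley: $1,341,916.3 × 0.0044 = $5,904.43172
Ashby Township: $1,341,916.3 × 0.00697 = $9,353.156611
Pellston USD: $1,341,916.3 × 0.02144 = $28,770.685472
Total = $18,491.606614 + $5,904.43172 + $9,353.156611 + $28,770.685472 = $62,519.880417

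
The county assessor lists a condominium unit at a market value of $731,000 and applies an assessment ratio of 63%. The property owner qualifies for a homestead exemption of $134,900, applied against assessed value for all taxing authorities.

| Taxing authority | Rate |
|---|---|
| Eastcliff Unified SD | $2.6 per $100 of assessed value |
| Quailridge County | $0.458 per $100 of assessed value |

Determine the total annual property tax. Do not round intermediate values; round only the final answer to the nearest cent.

Assessed value = $731,000 × 0.63 = $460,530
Taxable value = $460,530 − $134,900 = $325,630
Eastcliff Unified SD: $325,630 × 0.026 = $8,466.38
Quailridge County: $325,630 × 0.00458 = $1,491.3854
Total = $8,466.38 + $1,491.3854 = $9,957.7654

$9,957.77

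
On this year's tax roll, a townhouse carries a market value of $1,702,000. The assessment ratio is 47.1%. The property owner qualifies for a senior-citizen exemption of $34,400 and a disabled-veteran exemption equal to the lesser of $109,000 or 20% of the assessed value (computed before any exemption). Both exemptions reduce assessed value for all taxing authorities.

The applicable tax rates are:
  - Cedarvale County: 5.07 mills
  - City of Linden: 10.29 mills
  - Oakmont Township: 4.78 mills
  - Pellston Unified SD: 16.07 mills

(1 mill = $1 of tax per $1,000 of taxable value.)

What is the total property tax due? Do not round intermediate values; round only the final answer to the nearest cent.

$23,834.94

Assessed value = $1,702,000 × 0.471 = $801,642
Disabled-veteran exemption = min($109,000, 20% × $801,642) = min($109,000, $160,328.4) = $109,000 (dollar cap binds)
Taxable value = $801,642 − $34,400 − $109,000 = $658,242
Cedarvale County: $658,242 × 0.00507 = $3,337.28694
City of Linden: $658,242 × 0.01029 = $6,773.31018
Oakmont Township: $658,242 × 0.00478 = $3,146.39676
Pellston Unified SD: $658,242 × 0.01607 = $10,577.94894
Total = $23,834.94282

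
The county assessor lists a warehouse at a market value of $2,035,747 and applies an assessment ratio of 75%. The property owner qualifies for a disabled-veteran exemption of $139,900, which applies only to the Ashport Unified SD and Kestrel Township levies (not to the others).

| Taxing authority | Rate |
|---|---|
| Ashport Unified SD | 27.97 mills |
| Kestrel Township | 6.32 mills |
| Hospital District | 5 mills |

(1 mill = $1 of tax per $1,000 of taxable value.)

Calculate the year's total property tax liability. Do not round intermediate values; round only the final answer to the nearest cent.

Assessed value = $2,035,747 × 0.75 = $1,526,810.25
Ashport Unified SD: ($1,526,810.25 − $139,900) × 0.02797 = $1,386,910.25 × 0.02797 = $38,791.8796925
Kestrel Township: ($1,526,810.25 − $139,900) × 0.00632 = $1,386,910.25 × 0.00632 = $8,765.27278
Hospital District: $1,526,810.25 × 0.005 = $7,634.05125
Total = $55,191.2037225

$55,191.20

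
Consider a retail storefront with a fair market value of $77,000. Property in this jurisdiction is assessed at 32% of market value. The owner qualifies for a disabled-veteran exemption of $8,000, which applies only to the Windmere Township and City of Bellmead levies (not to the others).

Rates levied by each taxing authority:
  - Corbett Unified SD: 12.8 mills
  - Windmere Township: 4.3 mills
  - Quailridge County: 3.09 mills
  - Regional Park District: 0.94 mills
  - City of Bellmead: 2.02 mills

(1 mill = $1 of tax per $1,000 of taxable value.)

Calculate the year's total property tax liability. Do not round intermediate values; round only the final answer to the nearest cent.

Assessed value = $77,000 × 0.32 = $24,640
Corbett Unified SD: $24,640 × 0.0128 = $315.392
Windmere Township: ($24,640 − $8,000) × 0.0043 = $16,640 × 0.0043 = $71.552
Quailridge County: $24,640 × 0.00309 = $76.1376
Regional Park District: $24,640 × 0.00094 = $23.1616
City of Bellmead: ($24,640 − $8,000) × 0.00202 = $16,640 × 0.00202 = $33.6128
Total = $519.856

$519.86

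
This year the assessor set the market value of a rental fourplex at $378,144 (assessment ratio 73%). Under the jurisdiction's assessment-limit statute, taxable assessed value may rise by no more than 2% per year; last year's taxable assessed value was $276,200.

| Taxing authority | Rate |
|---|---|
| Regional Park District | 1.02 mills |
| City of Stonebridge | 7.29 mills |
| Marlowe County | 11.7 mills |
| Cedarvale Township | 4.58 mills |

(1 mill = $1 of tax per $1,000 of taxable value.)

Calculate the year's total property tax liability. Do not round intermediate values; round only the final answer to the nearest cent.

$6,787.95

Uncapped assessed value = $378,144 × 0.73 = $276,045.12
Cap limit = $276,200 × 1.02 = $281,724
Taxable assessed value = min($276,045.12, $281,724) = $276,045.12 (cap does not bind)
Regional Park District: $276,045.12 × 0.00102 = $281.5660224
City of Stonebridge: $276,045.12 × 0.00729 = $2,012.3689248
Marlowe County: $276,045.12 × 0.0117 = $3,229.727904
Cedarvale Township: $276,045.12 × 0.00458 = $1,264.2866496
Total = $6,787.9495008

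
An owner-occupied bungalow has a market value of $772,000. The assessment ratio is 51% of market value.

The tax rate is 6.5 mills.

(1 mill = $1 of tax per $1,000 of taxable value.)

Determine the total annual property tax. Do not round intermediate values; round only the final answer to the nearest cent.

Assessed value = $772,000 × 0.51 = $393,720
Tax = $393,720 × 0.0065 = $2,559.18

$2,559.18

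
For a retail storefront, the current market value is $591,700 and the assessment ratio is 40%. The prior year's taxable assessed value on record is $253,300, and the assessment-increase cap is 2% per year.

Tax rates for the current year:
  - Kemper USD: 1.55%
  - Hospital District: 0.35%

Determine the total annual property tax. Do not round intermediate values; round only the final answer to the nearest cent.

Uncapped assessed value = $591,700 × 0.4 = $236,680
Cap limit = $253,300 × 1.02 = $258,366
Taxable assessed value = min($236,680, $258,366) = $236,680 (cap does not bind)
Kemper USD: $236,680 × 0.0155 = $3,668.54
Hospital District: $236,680 × 0.0035 = $828.38
Total = $4,496.92

$4,496.92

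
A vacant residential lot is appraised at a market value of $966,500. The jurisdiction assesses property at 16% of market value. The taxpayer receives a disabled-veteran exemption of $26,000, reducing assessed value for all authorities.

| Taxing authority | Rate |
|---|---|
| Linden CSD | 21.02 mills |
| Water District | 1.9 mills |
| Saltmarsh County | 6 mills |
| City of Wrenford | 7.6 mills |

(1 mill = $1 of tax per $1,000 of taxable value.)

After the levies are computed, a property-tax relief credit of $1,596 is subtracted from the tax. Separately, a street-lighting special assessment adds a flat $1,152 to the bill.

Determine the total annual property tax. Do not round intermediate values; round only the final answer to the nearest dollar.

Assessed value = $966,500 × 0.16 = $154,640
Taxable value = $154,640 − $26,000 = $128,640
Linden CSD: $128,640 × 0.02102 = $2,704.0128
Water District: $128,640 × 0.0019 = $244.416
Saltmarsh County: $128,640 × 0.006 = $771.84
City of Wrenford: $128,640 × 0.0076 = $977.664
Levies subtotal = $4,697.9328
After credit = $4,697.9328 − $1,596 = $3,101.9328
Total = $3,101.9328 + $1,152 = $4,253.9328

$4,254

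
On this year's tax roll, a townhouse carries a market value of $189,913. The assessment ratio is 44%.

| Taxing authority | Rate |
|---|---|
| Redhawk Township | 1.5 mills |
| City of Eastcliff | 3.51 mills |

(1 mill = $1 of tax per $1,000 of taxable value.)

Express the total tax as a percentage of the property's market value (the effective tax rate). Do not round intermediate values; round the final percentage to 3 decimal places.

Assessed value = $189,913 × 0.44 = $83,561.72
Redhawk Township: $83,561.72 × 0.0015 = $125.34258
City of Eastcliff: $83,561.72 × 0.00351 = $293.3016372
Total tax = $418.6442172
Effective rate = $418.6442172 ÷ $189,913 = 0.220% of market value

0.220%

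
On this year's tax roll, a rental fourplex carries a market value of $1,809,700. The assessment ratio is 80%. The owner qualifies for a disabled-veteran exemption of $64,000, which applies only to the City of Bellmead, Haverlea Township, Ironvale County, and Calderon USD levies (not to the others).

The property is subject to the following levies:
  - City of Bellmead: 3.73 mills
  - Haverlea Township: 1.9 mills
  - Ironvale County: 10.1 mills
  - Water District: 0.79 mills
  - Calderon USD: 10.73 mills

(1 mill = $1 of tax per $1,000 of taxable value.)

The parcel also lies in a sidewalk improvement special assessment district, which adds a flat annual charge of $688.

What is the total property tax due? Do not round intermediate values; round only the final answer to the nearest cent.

$38,446.02

Assessed value = $1,809,700 × 0.8 = $1,447,760
City of Bellmead: ($1,447,760 − $64,000) × 0.00373 = $1,383,760 × 0.00373 = $5,161.4248
Haverlea Township: ($1,447,760 − $64,000) × 0.0019 = $1,383,760 × 0.0019 = $2,629.144
Ironvale County: ($1,447,760 − $64,000) × 0.0101 = $1,383,760 × 0.0101 = $13,975.976
Water District: $1,447,760 × 0.00079 = $1,143.7304
Calderon USD: ($1,447,760 − $64,000) × 0.01073 = $1,383,760 × 0.01073 = $14,847.7448
Levies subtotal = $37,758.02
Total = $37,758.02 + $688 = $38,446.02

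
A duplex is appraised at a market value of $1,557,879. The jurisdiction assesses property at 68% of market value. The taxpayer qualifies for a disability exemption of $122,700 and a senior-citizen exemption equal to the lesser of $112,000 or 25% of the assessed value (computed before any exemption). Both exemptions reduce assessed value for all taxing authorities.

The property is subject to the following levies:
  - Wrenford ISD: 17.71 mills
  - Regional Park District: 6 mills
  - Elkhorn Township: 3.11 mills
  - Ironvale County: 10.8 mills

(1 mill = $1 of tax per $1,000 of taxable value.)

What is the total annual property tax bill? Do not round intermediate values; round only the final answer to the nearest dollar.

$31,024

Assessed value = $1,557,879 × 0.68 = $1,059,357.72
Senior-citizen exemption = min($112,000, 25% × $1,059,357.72) = min($112,000, $264,839.43) = $112,000 (dollar cap binds)
Taxable value = $1,059,357.72 − $122,700 − $112,000 = $824,657.72
Wrenford ISD: $824,657.72 × 0.01771 = $14,604.6882212
Regional Park District: $824,657.72 × 0.006 = $4,947.94632
Elkhorn Township: $824,657.72 × 0.00311 = $2,564.6855092
Ironvale County: $824,657.72 × 0.0108 = $8,906.303376
Total = $31,023.6234264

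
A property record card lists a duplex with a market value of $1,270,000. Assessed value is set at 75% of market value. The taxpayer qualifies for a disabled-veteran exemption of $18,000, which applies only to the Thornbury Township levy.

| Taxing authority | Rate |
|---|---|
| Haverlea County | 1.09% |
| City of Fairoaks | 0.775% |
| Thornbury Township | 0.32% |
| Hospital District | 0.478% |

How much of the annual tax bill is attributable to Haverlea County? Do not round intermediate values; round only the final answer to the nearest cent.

$10,382.25

Assessed value = $1,270,000 × 0.75 = $952,500
Haverlea County taxable value = $952,500 (exemption does not apply)
Haverlea County levy = $952,500 × 0.0109 = $10,382.25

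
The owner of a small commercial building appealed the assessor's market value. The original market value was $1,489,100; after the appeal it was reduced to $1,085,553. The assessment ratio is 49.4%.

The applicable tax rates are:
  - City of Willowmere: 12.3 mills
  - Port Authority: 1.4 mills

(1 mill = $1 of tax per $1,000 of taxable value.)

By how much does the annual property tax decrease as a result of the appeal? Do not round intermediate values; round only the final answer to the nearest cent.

$2,731.13

Old assessed value = $1,489,100 × 0.494 = $735,615.4
New assessed value = $1,085,553 × 0.494 = $536,263.182
Combined rate = 0.0123 + 0.0014 = 0.0137
Old tax = $735,615.4 × 0.0137 = $10,077.93098
New tax = $536,263.182 × 0.0137 = $7,346.8055934
Reduction = $10,077.93098 − $7,346.8055934 = $2,731.1253866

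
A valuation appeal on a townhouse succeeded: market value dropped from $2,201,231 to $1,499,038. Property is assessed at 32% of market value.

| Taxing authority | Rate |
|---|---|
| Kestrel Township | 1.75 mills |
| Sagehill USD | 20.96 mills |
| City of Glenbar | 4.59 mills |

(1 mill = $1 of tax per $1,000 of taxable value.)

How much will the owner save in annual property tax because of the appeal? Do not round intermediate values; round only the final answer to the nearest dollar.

$6,134

Old assessed value = $2,201,231 × 0.32 = $704,393.92
New assessed value = $1,499,038 × 0.32 = $479,692.16
Combined rate = 0.00175 + 0.02096 + 0.00459 = 0.0273
Old tax = $704,393.92 × 0.0273 = $19,229.954016
New tax = $479,692.16 × 0.0273 = $13,095.595968
Reduction = $19,229.954016 − $13,095.595968 = $6,134.358048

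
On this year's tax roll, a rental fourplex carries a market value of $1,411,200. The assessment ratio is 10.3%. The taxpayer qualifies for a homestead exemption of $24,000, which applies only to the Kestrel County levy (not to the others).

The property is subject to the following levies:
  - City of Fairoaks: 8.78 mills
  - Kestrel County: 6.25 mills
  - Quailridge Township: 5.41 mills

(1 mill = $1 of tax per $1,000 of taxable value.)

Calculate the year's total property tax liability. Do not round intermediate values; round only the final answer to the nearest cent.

Assessed value = $1,411,200 × 0.103 = $145,353.6
City of Fairoaks: $145,353.6 × 0.00878 = $1,276.204608
Kestrel County: ($145,353.6 − $24,000) × 0.00625 = $121,353.6 × 0.00625 = $758.46
Quailridge Township: $145,353.6 × 0.00541 = $786.362976
Total = $2,821.027584

$2,821.03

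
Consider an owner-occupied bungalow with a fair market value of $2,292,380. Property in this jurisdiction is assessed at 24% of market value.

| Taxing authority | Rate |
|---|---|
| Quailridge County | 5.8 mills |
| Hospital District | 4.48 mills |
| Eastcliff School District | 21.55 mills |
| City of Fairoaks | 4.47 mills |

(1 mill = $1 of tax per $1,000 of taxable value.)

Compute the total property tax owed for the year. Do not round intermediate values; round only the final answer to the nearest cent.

$19,971.21

Assessed value = $2,292,380 × 0.24 = $550,171.2
Quailridge County: $550,171.2 × 0.0058 = $3,190.99296
Hospital District: $550,171.2 × 0.00448 = $2,464.766976
Eastcliff School District: $550,171.2 × 0.02155 = $11,856.18936
City of Fairoaks: $550,171.2 × 0.00447 = $2,459.265264
Total = $3,190.99296 + $2,464.766976 + $11,856.18936 + $2,459.265264 = $19,971.21456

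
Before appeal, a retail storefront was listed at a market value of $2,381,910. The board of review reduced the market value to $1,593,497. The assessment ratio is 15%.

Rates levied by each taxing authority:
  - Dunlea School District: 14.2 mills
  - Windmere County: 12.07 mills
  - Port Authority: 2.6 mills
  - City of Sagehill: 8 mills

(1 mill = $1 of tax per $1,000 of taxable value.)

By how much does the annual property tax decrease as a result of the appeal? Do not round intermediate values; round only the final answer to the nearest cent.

Old assessed value = $2,381,910 × 0.15 = $357,286.5
New assessed value = $1,593,497 × 0.15 = $239,024.55
Combined rate = 0.0142 + 0.01207 + 0.0026 + 0.008 = 0.03687
Old tax = $357,286.5 × 0.03687 = $13,173.153255
New tax = $239,024.55 × 0.03687 = $8,812.8351585
Reduction = $13,173.153255 − $8,812.8351585 = $4,360.3180965

$4,360.32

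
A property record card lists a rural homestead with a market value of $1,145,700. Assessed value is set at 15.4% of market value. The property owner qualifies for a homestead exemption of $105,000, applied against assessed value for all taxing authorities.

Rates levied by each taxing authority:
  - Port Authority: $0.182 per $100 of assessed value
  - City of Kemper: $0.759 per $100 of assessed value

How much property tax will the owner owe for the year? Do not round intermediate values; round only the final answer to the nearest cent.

$672.23

Assessed value = $1,145,700 × 0.154 = $176,437.8
Taxable value = $176,437.8 − $105,000 = $71,437.8
Port Authority: $71,437.8 × 0.00182 = $130.016796
City of Kemper: $71,437.8 × 0.00759 = $542.212902
Total = $130.016796 + $542.212902 = $672.229698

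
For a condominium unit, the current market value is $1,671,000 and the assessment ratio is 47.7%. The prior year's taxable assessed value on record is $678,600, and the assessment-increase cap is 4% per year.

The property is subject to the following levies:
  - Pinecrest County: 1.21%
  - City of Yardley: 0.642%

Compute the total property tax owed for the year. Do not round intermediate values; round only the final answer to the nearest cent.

$13,070.38

Uncapped assessed value = $1,671,000 × 0.477 = $797,067
Cap limit = $678,600 × 1.04 = $705,744
Taxable assessed value = min($797,067, $705,744) = $705,744 (cap binds)
Pinecrest County: $705,744 × 0.0121 = $8,539.5024
City of Yardley: $705,744 × 0.00642 = $4,530.87648
Total = $13,070.37888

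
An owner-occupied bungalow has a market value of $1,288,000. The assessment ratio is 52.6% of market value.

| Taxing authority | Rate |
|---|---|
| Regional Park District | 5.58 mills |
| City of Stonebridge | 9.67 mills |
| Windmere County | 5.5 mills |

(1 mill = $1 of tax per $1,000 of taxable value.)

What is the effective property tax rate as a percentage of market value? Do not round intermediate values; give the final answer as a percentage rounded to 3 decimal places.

1.091%

Assessed value = $1,288,000 × 0.526 = $677,488
Regional Park District: $677,488 × 0.00558 = $3,780.38304
City of Stonebridge: $677,488 × 0.00967 = $6,551.30896
Windmere County: $677,488 × 0.0055 = $3,726.184
Total tax = $14,057.876
Effective rate = $14,057.876 ÷ $1,288,000 = 1.091% of market value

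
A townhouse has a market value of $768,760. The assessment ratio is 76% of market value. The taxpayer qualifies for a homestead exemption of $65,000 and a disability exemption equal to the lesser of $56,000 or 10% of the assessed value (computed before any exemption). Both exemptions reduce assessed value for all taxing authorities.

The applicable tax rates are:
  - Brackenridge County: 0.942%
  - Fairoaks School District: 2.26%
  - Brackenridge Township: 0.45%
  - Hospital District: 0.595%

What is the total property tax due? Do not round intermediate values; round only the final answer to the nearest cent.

$19,674.55

Assessed value = $768,760 × 0.76 = $584,257.6
Disability exemption = min($56,000, 10% × $584,257.6) = min($56,000, $58,425.76) = $56,000 (dollar cap binds)
Taxable value = $584,257.6 − $65,000 − $56,000 = $463,257.6
Brackenridge County: $463,257.6 × 0.00942 = $4,363.886592
Fairoaks School District: $463,257.6 × 0.0226 = $10,469.62176
Brackenridge Township: $463,257.6 × 0.0045 = $2,084.6592
Hospital District: $463,257.6 × 0.00595 = $2,756.38272
Total = $19,674.550272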